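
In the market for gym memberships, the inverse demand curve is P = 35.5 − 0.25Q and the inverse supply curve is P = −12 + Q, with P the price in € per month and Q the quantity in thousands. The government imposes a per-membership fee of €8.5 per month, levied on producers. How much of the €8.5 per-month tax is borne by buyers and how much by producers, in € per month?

Inverting to Q(P) form: Qd = 142 − 4P; Qs = P + 12.
Without the tax, 142 − 4P = P + 12 gives 5P = 130, so P* = €26 and Q* = 38.
With the tax collected from producers, supply shifts: Qs = (P − 8.5) + 12.
New equilibrium: buyers pay €27.7, producers receive €19.2, Q = 31.2. (Wedge: Pb − Ps = 8.5.)
Burden on buyers: €1.7; on producers: €6.8. (They sum to €8.5.)

Buyers bear €1.7 per month; producers bear €6.8 per month.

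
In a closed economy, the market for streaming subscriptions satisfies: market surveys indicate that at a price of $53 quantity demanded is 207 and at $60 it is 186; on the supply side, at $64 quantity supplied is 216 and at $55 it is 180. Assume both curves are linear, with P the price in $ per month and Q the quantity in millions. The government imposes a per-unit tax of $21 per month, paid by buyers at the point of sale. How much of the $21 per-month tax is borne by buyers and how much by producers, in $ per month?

Demand slope: (186 − 207)/(60 − 53) = -3, so Qd = 366 − 3P.
Supply slope: (180 − 216)/(55 − 64) = 4, so Qs = 4P − 40.
Without the tax, 366 − 3P = 4P − 40 gives 7P = 406, so P* = $58 and Q* = 192.
With the tax collected from buyers, demand (in seller-price terms) shifts: Qd = 366 − 3(P + 21).
New equilibrium: buyers pay $70, producers receive $49, Q = 156. (Wedge: Pb − Ps = 21.)
Burden on buyers: $12; on producers: $9. (They sum to $21.)
The less price-elastic side of the market bears the larger share of a per-unit tax.

Buyers bear $12 per month; producers bear $9 per month.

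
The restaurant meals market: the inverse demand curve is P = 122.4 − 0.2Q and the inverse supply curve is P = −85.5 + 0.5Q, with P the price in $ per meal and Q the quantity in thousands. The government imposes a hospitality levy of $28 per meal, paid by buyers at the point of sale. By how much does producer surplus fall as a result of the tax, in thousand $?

Producer surplus falls by $5540 thousand.

Rewrite in direct form: Qd = 612 − 5P and Qs = 2P + 171.
Before the tax: set 612 − 5P = 2P + 171 → P* = $63, Q* = 297.
With the tax collected from buyers, demand (in seller-price terms) shifts: Qd = 612 − 5(P + 28).
New equilibrium: buyers pay $71, suppliers receive $43, Q = 257. (Wedge: Pb − Ps = 28.)
ΔPS is the trapezoid between Q = 257 and Q = 297 of height $20: ½ · (297 + 257) · 20 = $5540.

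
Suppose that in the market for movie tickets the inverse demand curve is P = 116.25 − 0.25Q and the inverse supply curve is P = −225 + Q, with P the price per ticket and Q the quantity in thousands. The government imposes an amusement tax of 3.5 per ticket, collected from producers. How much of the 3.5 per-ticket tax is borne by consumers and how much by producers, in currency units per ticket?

Rewrite in direct form: Qd = 465 − 4P and Qs = P + 225.
Without the tax, 465 − 4P = P + 225 gives 5P = 240, so P* = 48 and Q* = 273.
With the tax collected from producers, supply shifts: Qs = (P − 3.5) + 225.
Solving gives Q = 270.2 with consumers paying 48.7 and producers receiving 45.2 (the 3.5 wedge).
Burden on consumers: 0.7; on producers: 2.8. (They sum to 3.5.)
The less price-elastic side of the market bears the larger share of a per-unit tax.

Consumers bear 0.7 per ticket; producers bear 2.8 per ticket.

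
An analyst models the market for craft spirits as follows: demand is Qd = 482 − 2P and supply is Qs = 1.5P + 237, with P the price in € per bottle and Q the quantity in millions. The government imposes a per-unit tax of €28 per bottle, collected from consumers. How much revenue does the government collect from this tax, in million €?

Tax revenue = €8904 million.

Without the tax, 482 − 2P = 1.5P + 237 gives 3.5P = 245, so P* = €70 and Q* = 342.
With the tax collected from consumers, demand (in seller-price terms) shifts: Qd = 482 − 2(P + 28).
Solving gives Q = 318 with consumers paying €82 and producers receiving €54 (the €28 wedge).
Revenue = t · Q = 28 · 318 = €8904.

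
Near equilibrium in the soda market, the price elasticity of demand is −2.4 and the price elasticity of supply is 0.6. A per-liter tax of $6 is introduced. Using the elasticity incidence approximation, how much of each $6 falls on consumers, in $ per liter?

Incidence ratio: consumers' share ≈ εs / (εs + |εd|) = 0.6 / (0.6 + 2.4) = 0.2.
So consumers bear ≈ 0.2 × $6 = $1.2; suppliers bear $4.8.

Consumers bear ≈ $1.2 per liter.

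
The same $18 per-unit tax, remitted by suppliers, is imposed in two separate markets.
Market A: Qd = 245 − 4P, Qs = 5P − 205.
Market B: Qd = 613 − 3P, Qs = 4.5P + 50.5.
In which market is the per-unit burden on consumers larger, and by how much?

Market B, by $0.8.

Market A: pre-tax P* = $50, Q* = 45; post-tax Q = 5; per-unit burden on consumers = $10.
Market B: pre-tax P* = $75, Q* = 388; post-tax Q = 355.6; per-unit burden on consumers = $10.8.
Difference: $10 vs $10.8 → market B is larger by $0.8.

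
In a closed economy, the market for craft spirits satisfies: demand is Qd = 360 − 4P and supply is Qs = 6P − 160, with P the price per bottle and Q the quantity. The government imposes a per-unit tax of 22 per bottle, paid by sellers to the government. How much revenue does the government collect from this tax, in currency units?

Without the tax, 360 − 4P = 6P − 160 gives 10P = 520, so P* = 52 and Q* = 152.
With the tax collected from sellers, supply shifts: Qs = 6(P − 22) − 160.
Solving gives Q = 99.2 with consumers paying 65.2 and sellers receiving 43.2 (the 22 wedge).
Revenue = t · Q = 22 · 99.2 = 2182.4.

Tax revenue = 2182.4.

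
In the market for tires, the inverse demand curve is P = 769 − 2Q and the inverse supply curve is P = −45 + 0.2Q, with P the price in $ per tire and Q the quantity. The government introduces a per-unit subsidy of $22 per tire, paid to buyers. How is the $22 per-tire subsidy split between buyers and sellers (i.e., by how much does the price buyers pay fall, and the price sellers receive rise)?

Buyers gain $20 per tire; sellers gain $2 per tire.

Inverting to Q(P) form: Qd = 384.5 − 0.5P; Qs = 5P + 225.
Without the subsidy, 384.5 − 0.5P = 5P + 225 gives 5.5P = 159.5, so P* = $29 and Q* = 370.
With a per-unit subsidy paid to buyers, each effectively pays P − 22, so demand becomes Qd = 384.5 − 0.5(P − 22).
Solving gives Q = 380 with buyers paying $9 and sellers receiving $31 (the $22 wedge).
Gain to buyers: $20; to sellers: $2. (They sum to $22.)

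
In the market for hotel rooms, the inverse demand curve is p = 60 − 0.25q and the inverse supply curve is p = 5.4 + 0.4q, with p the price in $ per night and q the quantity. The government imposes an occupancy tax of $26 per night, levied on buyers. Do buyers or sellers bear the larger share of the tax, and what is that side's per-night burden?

Sellers bear the larger share: $16 per night.

Rewrite in direct form: qd = 240 − 4p and qs = 2.5p − 13.5.
Before the tax: set 240 − 4p = 2.5p − 13.5 → p* = $39, q* = 84.
With the tax collected from buyers, demand (in seller-price terms) shifts: qd = 240 − 4(p + 26).
Solving gives q = 44 with buyers paying $49 and sellers receiving $23 (the $26 wedge).
Per-night burden: buyers $10, sellers $16.
Sellers take the larger share because supply is less price-elastic here (demand slope 4 vs supply slope 2.5).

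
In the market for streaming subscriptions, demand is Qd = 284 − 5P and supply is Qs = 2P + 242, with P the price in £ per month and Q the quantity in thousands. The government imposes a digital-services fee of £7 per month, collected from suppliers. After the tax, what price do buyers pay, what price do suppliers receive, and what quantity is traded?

Before the tax: set 284 − 5P = 2P + 242 → P* = £6, Q* = 254.
With the tax collected from suppliers, supply shifts: Qs = 2(P − 7) + 242.
New equilibrium: buyers pay £8, suppliers receive £1, Q = 244. (Wedge: Pb − Ps = 7.)
The less price-elastic side of the market bears the larger share of a per-unit tax.

Buyers pay £8; suppliers receive £1; quantity = 244.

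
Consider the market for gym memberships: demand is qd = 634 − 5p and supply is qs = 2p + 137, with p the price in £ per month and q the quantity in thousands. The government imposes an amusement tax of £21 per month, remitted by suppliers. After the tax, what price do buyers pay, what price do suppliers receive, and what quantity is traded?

Buyers pay £77; suppliers receive £56; quantity = 249.

Without the tax, 634 − 5p = 2p + 137 gives 7p = 497, so p* = £71 and q* = 279.
With the tax collected from suppliers, supply shifts: qs = 2(p − 21) + 137.
Solving gives q = 249 with buyers paying £77 and suppliers receiving £56 (the £21 wedge).
The less price-elastic side of the market bears the larger share of a per-unit tax.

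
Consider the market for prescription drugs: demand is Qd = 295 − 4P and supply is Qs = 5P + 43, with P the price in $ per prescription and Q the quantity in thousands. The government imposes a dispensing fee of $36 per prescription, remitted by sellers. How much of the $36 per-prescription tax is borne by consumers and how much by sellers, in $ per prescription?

Without the tax, 295 − 4P = 5P + 43 gives 9P = 252, so P* = $28 and Q* = 183.
With the tax collected from sellers, supply shifts: Qs = 5(P − 36) + 43.
New equilibrium: consumers pay $48, sellers receive $12, Q = 103. (Wedge: Pb − Ps = 36.)
Burden on consumers: $20; on sellers: $16. (They sum to $36.)

Consumers bear $20 per prescription; sellers bear $16 per prescription.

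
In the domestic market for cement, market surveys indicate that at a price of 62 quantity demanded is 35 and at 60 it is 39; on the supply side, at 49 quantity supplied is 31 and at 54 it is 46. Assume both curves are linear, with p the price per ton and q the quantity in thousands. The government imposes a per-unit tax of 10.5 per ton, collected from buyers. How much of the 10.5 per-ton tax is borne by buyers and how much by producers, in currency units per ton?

Buyers bear 6.3 per ton; producers bear 4.2 per ton.

Demand slope: (39 − 35)/(60 − 62) = -2, so qd = 159 − 2p.
Supply slope: (46 − 31)/(54 − 49) = 3, so qs = 3p − 116.
Without the tax, 159 − 2p = 3p − 116 gives 5p = 275, so p* = 55 and q* = 49.
With the tax collected from buyers, demand (in seller-price terms) shifts: qd = 159 − 2(p + 10.5).
New equilibrium: buyers pay 61.3, producers receive 50.8, q = 36.4. (Wedge: pb − ps = 10.5.)
Burden on buyers: 6.3; on producers: 4.2. (They sum to 10.5.)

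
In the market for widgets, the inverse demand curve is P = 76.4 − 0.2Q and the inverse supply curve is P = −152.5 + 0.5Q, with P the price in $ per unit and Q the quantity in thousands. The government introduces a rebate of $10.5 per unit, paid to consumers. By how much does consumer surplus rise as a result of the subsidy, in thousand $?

Consumer surplus rises by $1003.5 thousand.

Rewrite in direct form: Qd = 382 − 5P and Qs = 2P + 305.
Without the subsidy, 382 − 5P = 2P + 305 gives 7P = 77, so P* = $11 and Q* = 327.
With a per-unit subsidy paid to consumers, each effectively pays P − 10.5, so demand becomes Qd = 382 − 5(P − 10.5).
Solving gives Q = 342 with consumers paying $8 and sellers receiving $18.5 (the $10.5 wedge).
ΔCS is the trapezoid between Q = 342 and Q = 327 of height $3: ½ · (327 + 342) · 3 = $1003.5.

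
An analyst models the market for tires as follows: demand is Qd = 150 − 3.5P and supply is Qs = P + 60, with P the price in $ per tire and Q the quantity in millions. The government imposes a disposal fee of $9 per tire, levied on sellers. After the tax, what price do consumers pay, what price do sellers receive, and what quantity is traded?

Before the tax: set 150 − 3.5P = P + 60 → P* = $20, Q* = 80.
With the tax collected from sellers, supply shifts: Qs = (P − 9) + 60.
Solving gives Q = 73 with consumers paying $22 and sellers receiving $13 (the $9 wedge).

Consumers pay $22; sellers receive $13; quantity = 73.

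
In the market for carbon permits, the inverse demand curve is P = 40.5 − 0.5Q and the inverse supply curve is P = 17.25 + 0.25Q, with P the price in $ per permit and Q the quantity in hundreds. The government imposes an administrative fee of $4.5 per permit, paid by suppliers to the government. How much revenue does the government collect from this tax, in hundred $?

Rewrite in direct form: Qd = 81 − 2P and Qs = 4P − 69.
Without the tax, 81 − 2P = 4P − 69 gives 6P = 150, so P* = $25 and Q* = 31.
With the tax collected from suppliers, supply shifts: Qs = 4(P − 4.5) − 69.
Solving gives Q = 25 with buyers paying $28 and suppliers receiving $23.5 (the $4.5 wedge).
Revenue = t · Q = 4.5 · 25 = $112.5.

Tax revenue = $112.5 hundred.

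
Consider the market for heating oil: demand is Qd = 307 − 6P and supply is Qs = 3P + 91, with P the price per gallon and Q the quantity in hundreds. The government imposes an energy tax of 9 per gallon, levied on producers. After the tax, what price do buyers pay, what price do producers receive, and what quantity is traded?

Buyers pay 27; producers receive 18; quantity = 145.

Without the tax, 307 − 6P = 3P + 91 gives 9P = 216, so P* = 24 and Q* = 163.
With the tax collected from producers, supply shifts: Qs = 3(P − 9) + 91.
New equilibrium: buyers pay 27, producers receive 18, Q = 145. (Wedge: Pb − Ps = 9.)
The less price-elastic side of the market bears the larger share of a per-unit tax.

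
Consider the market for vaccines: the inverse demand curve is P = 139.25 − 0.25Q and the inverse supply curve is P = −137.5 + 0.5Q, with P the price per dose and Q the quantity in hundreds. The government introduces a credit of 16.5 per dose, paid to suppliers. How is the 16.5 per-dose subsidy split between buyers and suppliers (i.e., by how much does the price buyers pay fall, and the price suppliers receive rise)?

Buyers gain 5.5 per dose; suppliers gain 11 per dose.

Rewrite in direct form: Qd = 557 − 4P and Qs = 2P + 275.
Without the subsidy, 557 − 4P = 2P + 275 gives 6P = 282, so P* = 47 and Q* = 369.
With a per-unit subsidy paid to suppliers, each receives P + 16.5 per unit sold, so supply becomes Qs = 2(P + 16.5) + 275.
New equilibrium: buyers pay 41.5, suppliers receive 58, Q = 391. (Wedge: Pb − Ps = −16.5.)
Gain to buyers: 5.5; to suppliers: 11. (They sum to 16.5.)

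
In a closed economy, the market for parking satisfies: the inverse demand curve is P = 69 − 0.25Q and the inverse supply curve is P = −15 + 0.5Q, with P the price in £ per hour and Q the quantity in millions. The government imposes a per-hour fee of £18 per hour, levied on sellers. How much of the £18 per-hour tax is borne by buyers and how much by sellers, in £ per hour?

Rewrite in direct form: Qd = 276 − 4P and Qs = 2P + 30.
Without the tax, 276 − 4P = 2P + 30 gives 6P = 246, so P* = £41 and Q* = 112.
With the tax collected from sellers, supply shifts: Qs = 2(P − 18) + 30.
New equilibrium: buyers pay £47, sellers receive £29, Q = 88. (Wedge: Pb − Ps = 18.)
Burden on buyers: £6; on sellers: £12. (They sum to £18.)
The less price-elastic side of the market bears the larger share of a per-unit tax.

Buyers bear £6 per hour; sellers bear £12 per hour.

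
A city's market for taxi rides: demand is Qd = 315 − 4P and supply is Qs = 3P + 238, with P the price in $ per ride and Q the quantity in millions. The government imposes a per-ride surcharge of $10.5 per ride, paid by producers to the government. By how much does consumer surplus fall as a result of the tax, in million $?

Without the tax, 315 − 4P = 3P + 238 gives 7P = 77, so P* = $11 and Q* = 271.
With the tax collected from producers, supply shifts: Qs = 3(P − 10.5) + 238.
Solving gives Q = 253 with buyers paying $15.5 and producers receiving $5 (the $10.5 wedge).
ΔCS is the trapezoid between Q = 253 and Q = 271 of height $4.5: ½ · (271 + 253) · 4.5 = $1179.

Consumer surplus falls by $1179 million.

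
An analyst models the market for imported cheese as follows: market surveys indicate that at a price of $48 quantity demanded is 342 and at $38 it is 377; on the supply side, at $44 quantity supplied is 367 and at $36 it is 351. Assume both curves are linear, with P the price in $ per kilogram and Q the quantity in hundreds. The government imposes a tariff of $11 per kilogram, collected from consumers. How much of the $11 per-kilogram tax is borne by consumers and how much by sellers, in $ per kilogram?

Consumers bear $4 per kilogram; sellers bear $7 per kilogram.

Demand slope: (377 − 342)/(38 − 48) = -3.5, so Qd = 510 − 3.5P.
Supply slope: (351 − 367)/(36 − 44) = 2, so Qs = 2P + 279.
Before the tax: set 510 − 3.5P = 2P + 279 → P* = $42, Q* = 363.
With the tax collected from consumers, demand (in seller-price terms) shifts: Qd = 510 − 3.5(P + 11).
Solving gives Q = 349 with consumers paying $46 and sellers receiving $35 (the $11 wedge).
Burden on consumers: $4; on sellers: $7. (They sum to $11.)
The less price-elastic side of the market bears the larger share of a per-unit tax.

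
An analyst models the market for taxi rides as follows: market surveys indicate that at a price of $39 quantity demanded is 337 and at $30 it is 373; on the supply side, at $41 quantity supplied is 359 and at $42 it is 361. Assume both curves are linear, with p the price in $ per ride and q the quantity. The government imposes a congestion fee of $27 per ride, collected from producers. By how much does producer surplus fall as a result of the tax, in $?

Producer surplus falls by $5958.

Demand slope: (373 − 337)/(30 − 39) = -4, so qd = 493 − 4p.
Supply slope: (361 − 359)/(42 − 41) = 2, so qs = 2p + 277.
Without the tax, 493 − 4p = 2p + 277 gives 6p = 216, so p* = $36 and q* = 349.
With the tax collected from producers, supply shifts: qs = 2(p − 27) + 277.
New equilibrium: consumers pay $45, producers receive $18, q = 313. (Wedge: pb − ps = 27.)
ΔPS is the trapezoid between Q = 313 and Q = 349 of height $18: ½ · (349 + 313) · 18 = $5958.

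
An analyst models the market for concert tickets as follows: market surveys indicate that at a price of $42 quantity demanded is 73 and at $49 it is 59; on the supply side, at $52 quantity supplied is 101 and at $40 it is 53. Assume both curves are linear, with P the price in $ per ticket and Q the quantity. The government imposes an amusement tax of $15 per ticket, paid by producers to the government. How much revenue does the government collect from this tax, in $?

Tax revenue = $735.

Demand slope: (59 − 73)/(49 − 42) = -2, so Qd = 157 − 2P.
Supply slope: (53 − 101)/(40 − 52) = 4, so Qs = 4P − 107.
Before the tax: set 157 − 2P = 4P − 107 → P* = $44, Q* = 69.
With the tax collected from producers, supply shifts: Qs = 4(P − 15) − 107.
New equilibrium: consumers pay $54, producers receive $39, Q = 49. (Wedge: Pb − Ps = 15.)
Revenue = t · Q = 15 · 49 = $735.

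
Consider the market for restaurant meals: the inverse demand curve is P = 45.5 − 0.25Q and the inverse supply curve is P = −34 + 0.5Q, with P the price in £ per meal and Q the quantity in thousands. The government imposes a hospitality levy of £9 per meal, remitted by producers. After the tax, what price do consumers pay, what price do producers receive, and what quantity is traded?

Consumers pay £22; producers receive £13; quantity = 94.

Rewrite in direct form: Qd = 182 − 4P and Qs = 2P + 68.
Without the tax, 182 − 4P = 2P + 68 gives 6P = 114, so P* = £19 and Q* = 106.
With the tax collected from producers, supply shifts: Qs = 2(P − 9) + 68.
Solving gives Q = 94 with consumers paying £22 and producers receiving £13 (the £9 wedge).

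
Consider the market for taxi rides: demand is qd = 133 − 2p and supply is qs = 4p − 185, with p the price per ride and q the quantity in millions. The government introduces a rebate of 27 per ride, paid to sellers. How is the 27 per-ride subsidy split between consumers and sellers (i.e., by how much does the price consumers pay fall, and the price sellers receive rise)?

Without the subsidy, 133 − 2p = 4p − 185 gives 6p = 318, so p* = 53 and q* = 27.
With a per-unit subsidy paid to sellers, each receives p + 27 per unit sold, so supply becomes qs = 4(p + 27) − 185.
New equilibrium: consumers pay 35, sellers receive 62, q = 63. (Wedge: pb − ps = −27.)
Gain to consumers: 18; to sellers: 9. (They sum to 27.)

Consumers gain 18 per ride; sellers gain 9 per ride.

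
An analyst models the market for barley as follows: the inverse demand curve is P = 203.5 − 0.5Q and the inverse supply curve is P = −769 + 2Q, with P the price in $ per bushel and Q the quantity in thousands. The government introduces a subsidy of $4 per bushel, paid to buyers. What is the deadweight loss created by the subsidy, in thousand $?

Deadweight loss = $3.2 thousand.

Inverting to Q(P) form: Qd = 407 − 2P; Qs = 0.5P + 384.5.
Before the subsidy: set 407 − 2P = 0.5P + 384.5 → P* = $9, Q* = 389.
With a per-unit subsidy paid to buyers, each effectively pays P − 4, so demand becomes Qd = 407 − 2(P − 4).
New equilibrium: buyers pay $8.2, producers receive $12.2, Q = 390.6. (Wedge: Pb − Ps = −4.)
Quantity rises by |ΔQ| = |389 − 390.6| = 1.6.
DWL = ½ · t · |ΔQ| = ½ · 4 · 1.6 = $3.2.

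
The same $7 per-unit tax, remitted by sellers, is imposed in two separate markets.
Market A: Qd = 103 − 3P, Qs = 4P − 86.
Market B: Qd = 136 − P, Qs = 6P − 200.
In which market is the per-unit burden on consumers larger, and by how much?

Market A: pre-tax P* = $27, Q* = 22; post-tax Q = 10; per-unit burden on consumers = $4.
Market B: pre-tax P* = $48, Q* = 88; post-tax Q = 82; per-unit burden on consumers = $6.
Difference: $4 vs $6 → market B is larger by $2.

Market B, by $2.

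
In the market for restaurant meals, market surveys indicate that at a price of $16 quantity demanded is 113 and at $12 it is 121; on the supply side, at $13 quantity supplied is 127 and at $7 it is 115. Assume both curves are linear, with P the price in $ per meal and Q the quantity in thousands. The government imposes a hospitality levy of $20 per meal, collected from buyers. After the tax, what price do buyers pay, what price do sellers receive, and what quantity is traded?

Demand slope: (121 − 113)/(12 − 16) = -2, so Qd = 145 − 2P.
Supply slope: (115 − 127)/(7 − 13) = 2, so Qs = 2P + 101.
Before the tax: set 145 − 2P = 2P + 101 → P* = $11, Q* = 123.
With the tax collected from buyers, demand (in seller-price terms) shifts: Qd = 145 − 2(P + 20).
Solving gives Q = 103 with buyers paying $21 and sellers receiving $1 (the $20 wedge).
The less price-elastic side of the market bears the larger share of a per-unit tax.

Buyers pay $21; sellers receive $1; quantity = 103.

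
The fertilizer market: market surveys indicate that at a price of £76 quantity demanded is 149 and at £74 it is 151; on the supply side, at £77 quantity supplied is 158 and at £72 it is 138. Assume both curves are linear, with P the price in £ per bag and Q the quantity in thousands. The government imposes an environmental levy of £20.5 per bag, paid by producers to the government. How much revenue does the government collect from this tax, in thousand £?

Demand slope: (151 − 149)/(74 − 76) = -1, so Qd = 225 − P.
Supply slope: (138 − 158)/(72 − 77) = 4, so Qs = 4P − 150.
Without the tax, 225 − P = 4P − 150 gives 5P = 375, so P* = £75 and Q* = 150.
With the tax collected from producers, supply shifts: Qs = 4(P − 20.5) − 150.
New equilibrium: buyers pay £91.4, producers receive £70.9, Q = 133.6. (Wedge: Pb − Ps = 20.5.)
Revenue = t · Q = 20.5 · 133.6 = £2738.8.

Tax revenue = £2738.8 thousand.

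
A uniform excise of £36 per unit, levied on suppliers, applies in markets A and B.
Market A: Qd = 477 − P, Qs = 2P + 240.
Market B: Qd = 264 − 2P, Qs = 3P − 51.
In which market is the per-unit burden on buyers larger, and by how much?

Market A: pre-tax P* = £79, Q* = 398; post-tax Q = 374; per-unit burden on buyers = £24.
Market B: pre-tax P* = £63, Q* = 138; post-tax Q = 94.8; per-unit burden on buyers = £21.6.
Difference: £24 vs £21.6 → market A is larger by £2.4.

Market A, by £2.4.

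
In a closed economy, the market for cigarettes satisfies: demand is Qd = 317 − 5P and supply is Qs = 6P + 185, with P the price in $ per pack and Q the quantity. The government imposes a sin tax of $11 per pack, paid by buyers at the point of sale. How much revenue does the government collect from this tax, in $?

Tax revenue = $2497.

Before the tax: set 317 − 5P = 6P + 185 → P* = $12, Q* = 257.
With the tax collected from buyers, demand (in seller-price terms) shifts: Qd = 317 − 5(P + 11).
New equilibrium: buyers pay $18, producers receive $7, Q = 227. (Wedge: Pb − Ps = 11.)
Revenue = t · Q = 11 · 227 = $2497.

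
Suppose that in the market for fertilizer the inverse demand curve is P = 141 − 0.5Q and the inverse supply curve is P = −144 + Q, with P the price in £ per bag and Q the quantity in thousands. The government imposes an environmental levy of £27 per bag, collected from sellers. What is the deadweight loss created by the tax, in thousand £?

Deadweight loss = £243 thousand.

Rewrite in direct form: Qd = 282 − 2P and Qs = P + 144.
Without the tax, 282 − 2P = P + 144 gives 3P = 138, so P* = £46 and Q* = 190.
With the tax collected from sellers, supply shifts: Qs = (P − 27) + 144.
New equilibrium: buyers pay £55, sellers receive £28, Q = 172. (Wedge: Pb − Ps = 27.)
Quantity falls by |ΔQ| = |190 − 172| = 18.
DWL = ½ · t · |ΔQ| = ½ · 27 · 18 = £243.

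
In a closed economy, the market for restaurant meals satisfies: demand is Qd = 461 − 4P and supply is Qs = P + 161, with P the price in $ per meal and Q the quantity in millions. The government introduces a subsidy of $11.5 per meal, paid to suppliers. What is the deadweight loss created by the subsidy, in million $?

Before the subsidy: set 461 − 4P = P + 161 → P* = $60, Q* = 221.
With a per-unit subsidy paid to suppliers, each receives P + 11.5 per unit sold, so supply becomes Qs = (P + 11.5) + 161.
New equilibrium: consumers pay $57.7, suppliers receive $69.2, Q = 230.2. (Wedge: Pb − Ps = −11.5.)
Quantity rises by |ΔQ| = |221 − 230.2| = 9.2.
DWL = ½ · t · |ΔQ| = ½ · 11.5 · 9.2 = $52.9.

Deadweight loss = $52.9 million.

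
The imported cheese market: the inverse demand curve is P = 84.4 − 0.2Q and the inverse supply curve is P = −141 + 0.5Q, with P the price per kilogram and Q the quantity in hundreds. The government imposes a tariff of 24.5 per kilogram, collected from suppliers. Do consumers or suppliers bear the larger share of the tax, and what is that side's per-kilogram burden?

Suppliers bear the larger share: 17.5 per kilogram.

Inverting to Q(P) form: Qd = 422 − 5P; Qs = 2P + 282.
Without the tax, 422 − 5P = 2P + 282 gives 7P = 140, so P* = 20 and Q* = 322.
With the tax collected from suppliers, supply shifts: Qs = 2(P − 24.5) + 282.
Solving gives Q = 287 with consumers paying 27 and suppliers receiving 2.5 (the 24.5 wedge).
Per-kilogram burden: consumers 7, suppliers 17.5.
Suppliers take the larger share because supply is less price-elastic here (demand slope 5 vs supply slope 2).
The less price-elastic side of the market bears the larger share of a per-unit tax.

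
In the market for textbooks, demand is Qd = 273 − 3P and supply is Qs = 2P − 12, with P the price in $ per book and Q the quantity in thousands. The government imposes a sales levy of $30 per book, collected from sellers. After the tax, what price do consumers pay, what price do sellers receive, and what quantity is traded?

Without the tax, 273 − 3P = 2P − 12 gives 5P = 285, so P* = $57 and Q* = 102.
With the tax collected from sellers, supply shifts: Qs = 2(P − 30) − 12.
Solving gives Q = 66 with consumers paying $69 and sellers receiving $39 (the $30 wedge).
The less price-elastic side of the market bears the larger share of a per-unit tax.

Consumers pay $69; sellers receive $39; quantity = 66.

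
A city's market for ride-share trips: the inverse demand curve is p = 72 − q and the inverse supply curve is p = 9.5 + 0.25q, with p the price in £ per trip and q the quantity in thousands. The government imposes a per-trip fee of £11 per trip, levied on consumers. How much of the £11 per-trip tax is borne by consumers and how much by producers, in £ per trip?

Consumers bear £8.8 per trip; producers bear £2.2 per trip.

Rewrite in direct form: qd = 72 − p and qs = 4p − 38.
Before the tax: set 72 − p = 4p − 38 → p* = £22, q* = 50.
With the tax collected from consumers, demand (in seller-price terms) shifts: qd = 72 − (p + 11).
New equilibrium: consumers pay £30.8, producers receive £19.8, q = 41.2. (Wedge: pb − ps = 11.)
Burden on consumers: £8.8; on producers: £2.2. (They sum to £11.)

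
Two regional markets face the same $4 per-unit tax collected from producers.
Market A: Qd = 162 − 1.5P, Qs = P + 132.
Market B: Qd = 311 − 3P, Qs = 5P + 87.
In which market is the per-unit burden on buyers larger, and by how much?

Market A: pre-tax P* = $12, Q* = 144; post-tax Q = 141.6; per-unit burden on buyers = $1.6.
Market B: pre-tax P* = $28, Q* = 227; post-tax Q = 219.5; per-unit burden on buyers = $2.5.
Difference: $1.6 vs $2.5 → market B is larger by $0.9.

Market B, by $0.9.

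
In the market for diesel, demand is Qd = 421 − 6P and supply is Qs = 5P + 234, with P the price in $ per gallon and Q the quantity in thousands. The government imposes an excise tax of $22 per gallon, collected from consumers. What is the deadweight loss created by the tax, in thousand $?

Deadweight loss = $660 thousand.

Before the tax: set 421 − 6P = 5P + 234 → P* = $17, Q* = 319.
With the tax collected from consumers, demand (in seller-price terms) shifts: Qd = 421 − 6(P + 22).
Solving gives Q = 259 with consumers paying $27 and sellers receiving $5 (the $22 wedge).
Quantity falls by |ΔQ| = |319 − 259| = 60.
DWL = ½ · t · |ΔQ| = ½ · 22 · 60 = $660.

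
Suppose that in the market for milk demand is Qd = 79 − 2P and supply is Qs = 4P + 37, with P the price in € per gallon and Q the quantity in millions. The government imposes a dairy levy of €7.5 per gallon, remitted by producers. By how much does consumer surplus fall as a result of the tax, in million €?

Without the tax, 79 − 2P = 4P + 37 gives 6P = 42, so P* = €7 and Q* = 65.
With the tax collected from producers, supply shifts: Qs = 4(P − 7.5) + 37.
Solving gives Q = 55 with consumers paying €12 and producers receiving €4.5 (the €7.5 wedge).
ΔCS is the trapezoid between Q = 55 and Q = 65 of height €5: ½ · (65 + 55) · 5 = €300.

Consumer surplus falls by €300 million.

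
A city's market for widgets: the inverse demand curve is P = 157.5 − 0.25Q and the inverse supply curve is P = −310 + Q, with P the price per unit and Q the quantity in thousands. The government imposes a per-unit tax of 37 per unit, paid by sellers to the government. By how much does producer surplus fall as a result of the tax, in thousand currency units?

Producer surplus falls by 10632.32 thousand.

Rewrite in direct form: Qd = 630 − 4P and Qs = P + 310.
Without the tax, 630 − 4P = P + 310 gives 5P = 320, so P* = 64 and Q* = 374.
With the tax collected from sellers, supply shifts: Qs = (P − 37) + 310.
New equilibrium: buyers pay 71.4, sellers receive 34.4, Q = 344.4. (Wedge: Pb − Ps = 37.)
ΔPS is the trapezoid between Q = 344.4 and Q = 374 of height 29.6: ½ · (374 + 344.4) · 29.6 = 10632.32.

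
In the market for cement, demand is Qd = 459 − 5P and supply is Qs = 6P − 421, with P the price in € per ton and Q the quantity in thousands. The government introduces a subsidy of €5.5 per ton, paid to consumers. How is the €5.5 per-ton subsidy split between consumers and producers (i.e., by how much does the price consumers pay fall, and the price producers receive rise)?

Consumers gain €3 per ton; producers gain €2.5 per ton.

Before the subsidy: set 459 − 5P = 6P − 421 → P* = €80, Q* = 59.
With a per-unit subsidy paid to consumers, each effectively pays P − 5.5, so demand becomes Qd = 459 − 5(P − 5.5).
New equilibrium: consumers pay €77, producers receive €82.5, Q = 74. (Wedge: Pb − Ps = −5.5.)
Gain to consumers: €3; to producers: €2.5. (They sum to €5.5.)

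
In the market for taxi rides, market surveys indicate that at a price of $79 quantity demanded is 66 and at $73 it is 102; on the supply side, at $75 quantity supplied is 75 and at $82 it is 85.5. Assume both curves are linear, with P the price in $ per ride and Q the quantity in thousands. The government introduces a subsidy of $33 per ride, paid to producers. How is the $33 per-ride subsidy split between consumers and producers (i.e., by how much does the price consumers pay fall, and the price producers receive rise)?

Consumers gain $6.6 per ride; producers gain $26.4 per ride.

Demand slope: (102 − 66)/(73 − 79) = -6, so Qd = 540 − 6P.
Supply slope: (85.5 − 75)/(82 − 75) = 1.5, so Qs = 1.5P − 37.5.
Before the subsidy: set 540 − 6P = 1.5P − 37.5 → P* = $77, Q* = 78.
With a per-unit subsidy paid to producers, each receives P + 33 per unit sold, so supply becomes Qs = 1.5(P + 33) − 37.5.
New equilibrium: consumers pay $70.4, producers receive $103.4, Q = 117.6. (Wedge: Pb − Ps = −33.)
Gain to consumers: $6.6; to producers: $26.4. (They sum to $33.)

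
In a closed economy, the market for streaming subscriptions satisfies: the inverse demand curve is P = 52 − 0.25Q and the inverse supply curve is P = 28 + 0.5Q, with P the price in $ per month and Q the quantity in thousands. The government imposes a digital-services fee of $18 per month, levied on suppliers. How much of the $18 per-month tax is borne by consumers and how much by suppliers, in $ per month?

Inverting to Q(P) form: Qd = 208 − 4P; Qs = 2P − 56.
Before the tax: set 208 − 4P = 2P − 56 → P* = $44, Q* = 32.
With the tax collected from suppliers, supply shifts: Qs = 2(P − 18) − 56.
New equilibrium: consumers pay $50, suppliers receive $32, Q = 8. (Wedge: Pb − Ps = 18.)
Burden on consumers: $6; on suppliers: $12. (They sum to $18.)

Consumers bear $6 per month; suppliers bear $12 per month.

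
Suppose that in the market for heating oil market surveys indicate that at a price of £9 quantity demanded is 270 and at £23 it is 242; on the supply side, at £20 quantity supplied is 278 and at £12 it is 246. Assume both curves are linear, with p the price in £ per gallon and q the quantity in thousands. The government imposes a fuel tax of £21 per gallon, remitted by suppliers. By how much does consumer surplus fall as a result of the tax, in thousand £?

Consumer surplus falls by £3416 thousand.

Demand slope: (242 − 270)/(23 − 9) = -2, so qd = 288 − 2p.
Supply slope: (246 − 278)/(12 − 20) = 4, so qs = 4p + 198.
Before the tax: set 288 − 2p = 4p + 198 → p* = £15, q* = 258.
With the tax collected from suppliers, supply shifts: qs = 4(p − 21) + 198.
New equilibrium: consumers pay £29, suppliers receive £8, q = 230. (Wedge: pb − ps = 21.)
ΔCS is the trapezoid between Q = 230 and Q = 258 of height £14: ½ · (258 + 230) · 14 = £3416.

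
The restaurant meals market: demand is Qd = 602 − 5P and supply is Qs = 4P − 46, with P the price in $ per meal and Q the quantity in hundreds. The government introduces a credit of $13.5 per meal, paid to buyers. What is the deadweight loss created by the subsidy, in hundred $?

Deadweight loss = $202.5 hundred.

Without the subsidy, 602 − 5P = 4P − 46 gives 9P = 648, so P* = $72 and Q* = 242.
With a per-unit subsidy paid to buyers, each effectively pays P − 13.5, so demand becomes Qd = 602 − 5(P − 13.5).
Solving gives Q = 272 with buyers paying $66 and suppliers receiving $79.5 (the $13.5 wedge).
Quantity rises by |ΔQ| = |242 − 272| = 30.
DWL = ½ · t · |ΔQ| = ½ · 13.5 · 30 = $202.5.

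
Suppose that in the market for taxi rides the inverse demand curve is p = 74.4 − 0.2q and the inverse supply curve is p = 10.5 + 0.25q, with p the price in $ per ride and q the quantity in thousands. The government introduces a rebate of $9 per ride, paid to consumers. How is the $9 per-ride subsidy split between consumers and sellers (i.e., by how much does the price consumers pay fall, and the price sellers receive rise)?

Inverting to q(p) form: qd = 372 − 5p; qs = 4p − 42.
Before the subsidy: set 372 − 5p = 4p − 42 → p* = $46, q* = 142.
With a per-unit subsidy paid to consumers, each effectively pays p − 9, so demand becomes qd = 372 − 5(p − 9).
Solving gives q = 162 with consumers paying $42 and sellers receiving $51 (the $9 wedge).
Gain to consumers: $4; to sellers: $5. (They sum to $9.)

Consumers gain $4 per ride; sellers gain $5 per ride.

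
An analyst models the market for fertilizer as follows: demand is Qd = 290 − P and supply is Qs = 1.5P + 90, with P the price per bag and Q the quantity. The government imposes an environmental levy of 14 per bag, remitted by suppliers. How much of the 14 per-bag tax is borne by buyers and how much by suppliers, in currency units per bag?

Without the tax, 290 − P = 1.5P + 90 gives 2.5P = 200, so P* = 80 and Q* = 210.
With the tax collected from suppliers, supply shifts: Qs = 1.5(P − 14) + 90.
Solving gives Q = 201.6 with buyers paying 88.4 and suppliers receiving 74.4 (the 14 wedge).
Burden on buyers: 8.4; on suppliers: 5.6. (They sum to 14.)
The less price-elastic side of the market bears the larger share of a per-unit tax.

Buyers bear 8.4 per bag; suppliers bear 5.6 per bag.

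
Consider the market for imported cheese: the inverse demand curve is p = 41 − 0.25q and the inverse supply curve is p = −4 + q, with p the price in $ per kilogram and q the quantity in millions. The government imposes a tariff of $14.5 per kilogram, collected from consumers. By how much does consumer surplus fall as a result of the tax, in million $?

Rewrite in direct form: qd = 164 − 4p and qs = p + 4.
Before the tax: set 164 − 4p = p + 4 → p* = $32, q* = 36.
With the tax collected from consumers, demand (in seller-price terms) shifts: qd = 164 − 4(p + 14.5).
Solving gives q = 24.4 with consumers paying $34.9 and suppliers receiving $20.4 (the $14.5 wedge).
ΔCS is the trapezoid between Q = 24.4 and Q = 36 of height $2.9: ½ · (36 + 24.4) · 2.9 = $87.58.

Consumer surplus falls by $87.58 million.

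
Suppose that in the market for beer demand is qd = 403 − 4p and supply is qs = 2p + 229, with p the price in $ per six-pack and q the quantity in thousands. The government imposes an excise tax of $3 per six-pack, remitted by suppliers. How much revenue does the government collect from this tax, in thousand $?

Before the tax: set 403 − 4p = 2p + 229 → p* = $29, q* = 287.
With the tax collected from suppliers, supply shifts: qs = 2(p − 3) + 229.
New equilibrium: consumers pay $30, suppliers receive $27, q = 283. (Wedge: pb − ps = 3.)
Revenue = t · Q = 3 · 283 = $849.

Tax revenue = $849 thousand.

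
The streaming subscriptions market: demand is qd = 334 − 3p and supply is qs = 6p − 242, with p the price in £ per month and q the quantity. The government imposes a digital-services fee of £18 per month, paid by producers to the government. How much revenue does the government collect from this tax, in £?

Tax revenue = £1908.

Before the tax: set 334 − 3p = 6p − 242 → p* = £64, q* = 142.
With the tax collected from producers, supply shifts: qs = 6(p − 18) − 242.
New equilibrium: buyers pay £76, producers receive £58, q = 106. (Wedge: pb − ps = 18.)
Revenue = t · Q = 18 · 106 = £1908.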